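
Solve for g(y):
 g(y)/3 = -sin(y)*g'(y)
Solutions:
 g(y) = C1*(cos(y) + 1)^(1/6)/(cos(y) - 1)^(1/6)


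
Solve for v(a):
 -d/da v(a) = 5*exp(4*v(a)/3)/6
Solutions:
 v(a) = 3*log(-(1/(C1 + 10*a))^(1/4)) + 3*log(3)/2
 v(a) = 3*log(1/(C1 + 10*a))/4 + 3*log(3)/2
 v(a) = 3*log(-I*(1/(C1 + 10*a))^(1/4)) + 3*log(3)/2
 v(a) = 3*log(I*(1/(C1 + 10*a))^(1/4)) + 3*log(3)/2


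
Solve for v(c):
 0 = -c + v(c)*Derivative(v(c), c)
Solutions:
 v(c) = -sqrt(C1 + c^2)
 v(c) = sqrt(C1 + c^2)


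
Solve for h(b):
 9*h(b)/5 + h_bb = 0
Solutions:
 h(b) = C1*sin(3*sqrt(5)*b/5) + C2*cos(3*sqrt(5)*b/5)


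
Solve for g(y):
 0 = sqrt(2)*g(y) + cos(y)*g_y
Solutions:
 g(y) = C1*(sin(y) - 1)^(sqrt(2)/2)/(sin(y) + 1)^(sqrt(2)/2)


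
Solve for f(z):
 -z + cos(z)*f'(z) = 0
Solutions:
 f(z) = C1 + Integral(z/cos(z), z)


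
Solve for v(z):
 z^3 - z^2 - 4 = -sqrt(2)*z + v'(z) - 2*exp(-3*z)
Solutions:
 v(z) = C1 + z^4/4 - z^3/3 + sqrt(2)*z^2/2 - 4*z - 2*exp(-3*z)/3


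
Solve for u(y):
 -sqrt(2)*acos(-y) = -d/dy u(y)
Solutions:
 u(y) = C1 + sqrt(2)*(y*acos(-y) + sqrt(1 - y^2))


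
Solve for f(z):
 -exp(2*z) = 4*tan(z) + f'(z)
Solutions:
 f(z) = C1 - exp(2*z)/2 + 4*log(cos(z))


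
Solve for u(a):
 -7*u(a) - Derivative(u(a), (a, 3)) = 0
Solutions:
 u(a) = C3*exp(-7^(1/3)*a) + (C1*sin(sqrt(3)*7^(1/3)*a/2) + C2*cos(sqrt(3)*7^(1/3)*a/2))*exp(7^(1/3)*a/2)


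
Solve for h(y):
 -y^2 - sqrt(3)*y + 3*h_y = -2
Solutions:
 h(y) = C1 + y^3/9 + sqrt(3)*y^2/6 - 2*y/3


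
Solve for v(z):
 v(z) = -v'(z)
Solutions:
 v(z) = C1*exp(-z)


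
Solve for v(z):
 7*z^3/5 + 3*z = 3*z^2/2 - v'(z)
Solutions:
 v(z) = C1 - 7*z^4/20 + z^3/2 - 3*z^2/2


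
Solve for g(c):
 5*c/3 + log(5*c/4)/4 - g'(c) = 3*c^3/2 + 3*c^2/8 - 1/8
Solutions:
 g(c) = C1 - 3*c^4/8 - c^3/8 + 5*c^2/6 + c*log(c)/4 - c*log(2)/2 - c/8 + c*log(5)/4


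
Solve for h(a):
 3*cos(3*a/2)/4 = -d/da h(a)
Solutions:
 h(a) = C1 - sin(3*a/2)/2


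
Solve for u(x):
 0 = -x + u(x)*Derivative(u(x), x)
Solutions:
 u(x) = -sqrt(C1 + x^2)
 u(x) = sqrt(C1 + x^2)


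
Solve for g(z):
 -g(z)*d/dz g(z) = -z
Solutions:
 g(z) = -sqrt(C1 + z^2)
 g(z) = sqrt(C1 + z^2)


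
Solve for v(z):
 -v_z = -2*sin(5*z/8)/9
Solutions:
 v(z) = C1 - 16*cos(5*z/8)/45


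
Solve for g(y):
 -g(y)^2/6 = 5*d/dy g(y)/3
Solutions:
 g(y) = 10/(C1 + y)


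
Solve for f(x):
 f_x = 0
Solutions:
 f(x) = C1


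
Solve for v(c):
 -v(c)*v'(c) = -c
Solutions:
 v(c) = -sqrt(C1 + c^2)
 v(c) = sqrt(C1 + c^2)


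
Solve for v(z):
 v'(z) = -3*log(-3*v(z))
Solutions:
 Integral(1/(log(-_y) + log(3)), (_y, v(z)))/3 = C1 - z


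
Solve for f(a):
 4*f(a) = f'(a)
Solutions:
 f(a) = C1*exp(4*a)


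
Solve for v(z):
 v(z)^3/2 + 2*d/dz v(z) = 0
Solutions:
 v(z) = -sqrt(2)*sqrt(-1/(C1 - z))
 v(z) = sqrt(2)*sqrt(-1/(C1 - z))


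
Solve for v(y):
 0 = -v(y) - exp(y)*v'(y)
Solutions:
 v(y) = C1*exp(exp(-y))


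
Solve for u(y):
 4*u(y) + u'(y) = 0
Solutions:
 u(y) = C1*exp(-4*y)


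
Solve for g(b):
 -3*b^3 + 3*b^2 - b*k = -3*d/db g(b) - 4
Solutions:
 g(b) = C1 + b^4/4 - b^3/3 + b^2*k/6 - 4*b/3


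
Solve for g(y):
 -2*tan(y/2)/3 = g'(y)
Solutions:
 g(y) = C1 + 4*log(cos(y/2))/3


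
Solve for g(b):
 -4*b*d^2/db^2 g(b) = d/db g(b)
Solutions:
 g(b) = C1 + C2*b^(3/4)


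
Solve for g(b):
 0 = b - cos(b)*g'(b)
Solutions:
 g(b) = C1 + Integral(b/cos(b), b)


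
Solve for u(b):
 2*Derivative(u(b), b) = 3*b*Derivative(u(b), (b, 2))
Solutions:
 u(b) = C1 + C2*b^(5/3)


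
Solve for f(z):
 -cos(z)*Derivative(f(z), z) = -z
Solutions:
 f(z) = C1 + Integral(z/cos(z), z)


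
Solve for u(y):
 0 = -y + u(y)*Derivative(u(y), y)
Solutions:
 u(y) = -sqrt(C1 + y^2)
 u(y) = sqrt(C1 + y^2)


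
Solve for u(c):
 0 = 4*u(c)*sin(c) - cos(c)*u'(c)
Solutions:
 u(c) = C1/cos(c)^4


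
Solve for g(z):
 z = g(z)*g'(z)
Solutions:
 g(z) = -sqrt(C1 + z^2)
 g(z) = sqrt(C1 + z^2)


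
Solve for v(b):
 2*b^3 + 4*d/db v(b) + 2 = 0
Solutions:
 v(b) = C1 - b^4/8 - b/2


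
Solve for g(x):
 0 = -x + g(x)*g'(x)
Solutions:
 g(x) = -sqrt(C1 + x^2)
 g(x) = sqrt(C1 + x^2)


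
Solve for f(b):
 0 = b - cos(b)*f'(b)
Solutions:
 f(b) = C1 + Integral(b/cos(b), b)


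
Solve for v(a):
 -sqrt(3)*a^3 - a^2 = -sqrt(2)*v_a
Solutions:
 v(a) = C1 + sqrt(6)*a^4/8 + sqrt(2)*a^3/6


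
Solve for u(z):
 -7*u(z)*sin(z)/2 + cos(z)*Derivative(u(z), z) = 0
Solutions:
 u(z) = C1/cos(z)^(7/2)


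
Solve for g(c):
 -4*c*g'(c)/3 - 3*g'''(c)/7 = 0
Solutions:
 g(c) = C1 + Integral(C2*airyai(-84^(1/3)*c/3) + C3*airybi(-84^(1/3)*c/3), c)


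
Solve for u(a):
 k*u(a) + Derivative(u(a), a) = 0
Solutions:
 u(a) = C1*exp(-a*k)


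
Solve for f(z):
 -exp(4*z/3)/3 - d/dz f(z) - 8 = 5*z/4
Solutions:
 f(z) = C1 - 5*z^2/8 - 8*z - exp(4*z/3)/4


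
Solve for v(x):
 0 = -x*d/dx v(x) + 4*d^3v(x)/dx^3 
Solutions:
 v(x) = C1 + Integral(C2*airyai(2^(1/3)*x/2) + C3*airybi(2^(1/3)*x/2), x)


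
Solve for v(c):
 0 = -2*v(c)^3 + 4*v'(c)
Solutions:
 v(c) = -sqrt(-1/(C1 + c))
 v(c) = sqrt(-1/(C1 + c))


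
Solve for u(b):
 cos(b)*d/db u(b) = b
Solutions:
 u(b) = C1 + Integral(b/cos(b), b)


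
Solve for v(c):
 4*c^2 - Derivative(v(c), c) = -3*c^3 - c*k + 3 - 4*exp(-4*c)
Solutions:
 v(c) = C1 + 3*c^4/4 + 4*c^3/3 + c^2*k/2 - 3*c - exp(-4*c)


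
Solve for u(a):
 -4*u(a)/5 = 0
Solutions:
 u(a) = 0


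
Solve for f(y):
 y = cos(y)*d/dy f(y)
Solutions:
 f(y) = C1 + Integral(y/cos(y), y)


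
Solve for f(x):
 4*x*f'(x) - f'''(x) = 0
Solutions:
 f(x) = C1 + Integral(C2*airyai(2^(2/3)*x) + C3*airybi(2^(2/3)*x), x)


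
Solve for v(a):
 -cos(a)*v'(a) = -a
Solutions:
 v(a) = C1 + Integral(a/cos(a), a)


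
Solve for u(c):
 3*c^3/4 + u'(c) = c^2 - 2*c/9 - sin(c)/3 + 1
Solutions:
 u(c) = C1 - 3*c^4/16 + c^3/3 - c^2/9 + c + cos(c)/3


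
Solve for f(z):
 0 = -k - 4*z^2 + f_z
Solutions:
 f(z) = C1 + k*z + 4*z^3/3


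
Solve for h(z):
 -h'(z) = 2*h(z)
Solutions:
 h(z) = C1*exp(-2*z)


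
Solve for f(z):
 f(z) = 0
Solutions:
 f(z) = 0


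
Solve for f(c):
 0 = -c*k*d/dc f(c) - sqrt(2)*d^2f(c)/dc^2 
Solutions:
 f(c) = Piecewise((-2^(3/4)*sqrt(pi)*C1*erf(2^(1/4)*c*sqrt(k)/2)/(2*sqrt(k)) - C2, (k > 0) | (k < 0)), (-C1*c - C2, True))


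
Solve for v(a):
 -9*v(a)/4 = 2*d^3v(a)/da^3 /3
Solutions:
 v(a) = C3*exp(-3*a/2) + (C1*sin(3*sqrt(3)*a/4) + C2*cos(3*sqrt(3)*a/4))*exp(3*a/4)


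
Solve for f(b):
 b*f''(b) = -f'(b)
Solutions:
 f(b) = C1 + C2*log(b)


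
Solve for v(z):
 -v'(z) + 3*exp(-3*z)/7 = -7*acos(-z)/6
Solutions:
 v(z) = C1 + 7*z*acos(-z)/6 + 7*sqrt(1 - z^2)/6 - exp(-3*z)/7


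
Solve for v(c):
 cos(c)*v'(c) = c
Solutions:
 v(c) = C1 + Integral(c/cos(c), c)


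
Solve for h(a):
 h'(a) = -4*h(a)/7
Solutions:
 h(a) = C1*exp(-4*a/7)


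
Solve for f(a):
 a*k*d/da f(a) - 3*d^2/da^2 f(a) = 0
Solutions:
 f(a) = Piecewise((-sqrt(6)*sqrt(pi)*C1*erf(sqrt(6)*a*sqrt(-k)/6)/(2*sqrt(-k)) - C2, (k > 0) | (k < 0)), (-C1*a - C2, True))


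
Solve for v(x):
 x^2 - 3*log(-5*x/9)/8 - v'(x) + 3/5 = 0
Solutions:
 v(x) = C1 + x^3/3 - 3*x*log(-x)/8 + 3*x*(-5*log(5) + 10*log(3) + 13)/40


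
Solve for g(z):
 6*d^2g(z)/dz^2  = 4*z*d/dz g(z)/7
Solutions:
 g(z) = C1 + C2*erfi(sqrt(21)*z/21)


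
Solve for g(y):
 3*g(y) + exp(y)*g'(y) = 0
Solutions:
 g(y) = C1*exp(3*exp(-y))


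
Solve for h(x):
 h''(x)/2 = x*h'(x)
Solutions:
 h(x) = C1 + C2*erfi(x)


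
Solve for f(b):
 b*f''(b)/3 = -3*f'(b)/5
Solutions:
 f(b) = C1 + C2/b^(4/5)


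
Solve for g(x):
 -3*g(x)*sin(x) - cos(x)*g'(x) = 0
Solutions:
 g(x) = C1*cos(x)^3


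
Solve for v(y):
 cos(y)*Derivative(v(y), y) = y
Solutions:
 v(y) = C1 + Integral(y/cos(y), y)


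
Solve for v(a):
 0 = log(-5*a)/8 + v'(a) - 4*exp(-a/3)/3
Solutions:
 v(a) = C1 - a*log(-a)/8 + a*(1 - log(5))/8 - 4*exp(-a/3)


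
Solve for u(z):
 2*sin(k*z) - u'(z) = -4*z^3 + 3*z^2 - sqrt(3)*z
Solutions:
 u(z) = C1 + z^4 - z^3 + sqrt(3)*z^2/2 - 2*cos(k*z)/k


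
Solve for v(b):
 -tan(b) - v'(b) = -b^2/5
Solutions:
 v(b) = C1 + b^3/15 + log(cos(b))


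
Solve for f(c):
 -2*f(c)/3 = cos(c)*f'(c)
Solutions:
 f(c) = C1*(sin(c) - 1)^(1/3)/(sin(c) + 1)^(1/3)


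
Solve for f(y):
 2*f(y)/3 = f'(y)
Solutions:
 f(y) = C1*exp(2*y/3)


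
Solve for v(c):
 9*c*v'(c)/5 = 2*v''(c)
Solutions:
 v(c) = C1 + C2*erfi(3*sqrt(5)*c/10)


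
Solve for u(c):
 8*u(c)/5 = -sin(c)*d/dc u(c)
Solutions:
 u(c) = C1*(cos(c) + 1)^(4/5)/(cos(c) - 1)^(4/5)


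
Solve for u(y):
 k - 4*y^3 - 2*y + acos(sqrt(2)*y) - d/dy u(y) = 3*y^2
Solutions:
 u(y) = C1 + k*y - y^4 - y^3 - y^2 + y*acos(sqrt(2)*y) - sqrt(2)*sqrt(1 - 2*y^2)/2


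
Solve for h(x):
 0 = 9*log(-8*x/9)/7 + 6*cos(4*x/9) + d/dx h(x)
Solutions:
 h(x) = C1 - 9*x*log(-x)/7 - 27*x*log(2)/7 + 9*x/7 + 18*x*log(3)/7 - 27*sin(4*x/9)/2


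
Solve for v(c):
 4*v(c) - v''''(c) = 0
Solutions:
 v(c) = C1*exp(-sqrt(2)*c) + C2*exp(sqrt(2)*c) + C3*sin(sqrt(2)*c) + C4*cos(sqrt(2)*c)


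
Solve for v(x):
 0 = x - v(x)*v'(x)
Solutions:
 v(x) = -sqrt(C1 + x^2)
 v(x) = sqrt(C1 + x^2)


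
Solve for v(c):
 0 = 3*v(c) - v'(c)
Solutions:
 v(c) = C1*exp(3*c)


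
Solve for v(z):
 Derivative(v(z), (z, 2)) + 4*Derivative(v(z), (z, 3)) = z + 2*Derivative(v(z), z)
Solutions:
 v(z) = C1 + C2*exp(z*(-1 + sqrt(33))/8) + C3*exp(-z*(1 + sqrt(33))/8) - z^2/4 - z/4


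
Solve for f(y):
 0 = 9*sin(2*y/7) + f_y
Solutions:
 f(y) = C1 + 63*cos(2*y/7)/2


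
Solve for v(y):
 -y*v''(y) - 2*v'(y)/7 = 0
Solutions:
 v(y) = C1 + C2*y^(5/7)


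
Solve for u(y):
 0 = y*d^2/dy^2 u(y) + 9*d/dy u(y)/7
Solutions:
 u(y) = C1 + C2/y^(2/7)


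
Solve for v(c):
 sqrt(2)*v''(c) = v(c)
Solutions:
 v(c) = C1*exp(-2^(3/4)*c/2) + C2*exp(2^(3/4)*c/2)


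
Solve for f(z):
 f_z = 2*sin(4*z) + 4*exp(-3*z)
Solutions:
 f(z) = C1 - cos(4*z)/2 - 4*exp(-3*z)/3


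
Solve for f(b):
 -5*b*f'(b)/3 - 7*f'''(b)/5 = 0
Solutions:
 f(b) = C1 + Integral(C2*airyai(-105^(2/3)*b/21) + C3*airybi(-105^(2/3)*b/21), b)


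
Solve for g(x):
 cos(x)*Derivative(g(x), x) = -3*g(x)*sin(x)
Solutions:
 g(x) = C1*cos(x)^3


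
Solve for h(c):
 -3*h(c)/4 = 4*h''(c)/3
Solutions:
 h(c) = C1*sin(3*c/4) + C2*cos(3*c/4)


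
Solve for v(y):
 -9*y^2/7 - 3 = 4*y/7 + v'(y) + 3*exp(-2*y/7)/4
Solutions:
 v(y) = C1 - 3*y^3/7 - 2*y^2/7 - 3*y + 21*exp(-2*y/7)/8


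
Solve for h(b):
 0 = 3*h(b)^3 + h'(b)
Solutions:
 h(b) = -sqrt(2)*sqrt(-1/(C1 - 3*b))/2
 h(b) = sqrt(2)*sqrt(-1/(C1 - 3*b))/2


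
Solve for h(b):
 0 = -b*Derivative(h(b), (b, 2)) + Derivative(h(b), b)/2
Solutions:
 h(b) = C1 + C2*b^(3/2)


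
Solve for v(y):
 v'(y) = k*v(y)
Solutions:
 v(y) = C1*exp(k*y)


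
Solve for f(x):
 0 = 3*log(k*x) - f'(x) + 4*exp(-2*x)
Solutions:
 f(x) = C1 + 3*x*log(k*x) - 3*x - 2*exp(-2*x)


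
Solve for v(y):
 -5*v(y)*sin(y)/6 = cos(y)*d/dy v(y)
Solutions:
 v(y) = C1*cos(y)^(5/6)


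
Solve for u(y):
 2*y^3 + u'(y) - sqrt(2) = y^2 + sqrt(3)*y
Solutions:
 u(y) = C1 - y^4/2 + y^3/3 + sqrt(3)*y^2/2 + sqrt(2)*y


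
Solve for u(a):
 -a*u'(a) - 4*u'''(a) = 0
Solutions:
 u(a) = C1 + Integral(C2*airyai(-2^(1/3)*a/2) + C3*airybi(-2^(1/3)*a/2), a)


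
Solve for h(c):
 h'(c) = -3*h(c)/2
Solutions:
 h(c) = C1*exp(-3*c/2)


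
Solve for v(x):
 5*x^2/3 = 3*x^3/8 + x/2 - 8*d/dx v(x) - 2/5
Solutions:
 v(x) = C1 + 3*x^4/256 - 5*x^3/72 + x^2/32 - x/20


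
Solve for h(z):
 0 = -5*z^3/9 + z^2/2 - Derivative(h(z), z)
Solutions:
 h(z) = C1 - 5*z^4/36 + z^3/6


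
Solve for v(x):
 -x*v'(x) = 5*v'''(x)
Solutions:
 v(x) = C1 + Integral(C2*airyai(-5^(2/3)*x/5) + C3*airybi(-5^(2/3)*x/5), x)


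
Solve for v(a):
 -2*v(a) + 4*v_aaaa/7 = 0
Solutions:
 v(a) = C1*exp(-2^(3/4)*7^(1/4)*a/2) + C2*exp(2^(3/4)*7^(1/4)*a/2) + C3*sin(2^(3/4)*7^(1/4)*a/2) + C4*cos(2^(3/4)*7^(1/4)*a/2)


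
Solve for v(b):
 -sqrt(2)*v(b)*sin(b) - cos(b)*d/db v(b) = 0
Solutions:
 v(b) = C1*cos(b)^(sqrt(2))


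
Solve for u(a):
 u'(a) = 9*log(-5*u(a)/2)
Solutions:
 -Integral(1/(log(-_y) - log(2) + log(5)), (_y, u(a)))/9 = C1 - a


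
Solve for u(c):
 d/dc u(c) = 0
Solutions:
 u(c) = C1


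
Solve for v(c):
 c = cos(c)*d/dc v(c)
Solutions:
 v(c) = C1 + Integral(c/cos(c), c)


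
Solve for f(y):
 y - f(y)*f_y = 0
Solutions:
 f(y) = -sqrt(C1 + y^2)
 f(y) = sqrt(C1 + y^2)


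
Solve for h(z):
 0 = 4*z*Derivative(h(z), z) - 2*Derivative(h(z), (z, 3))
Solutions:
 h(z) = C1 + Integral(C2*airyai(2^(1/3)*z) + C3*airybi(2^(1/3)*z), z)


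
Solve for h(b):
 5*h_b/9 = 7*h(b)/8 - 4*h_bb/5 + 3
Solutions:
 h(b) = C1*exp(b*(-25 + sqrt(6295))/72) + C2*exp(-b*(25 + sqrt(6295))/72) - 24/7


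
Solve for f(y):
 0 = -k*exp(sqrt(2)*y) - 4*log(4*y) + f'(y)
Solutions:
 f(y) = C1 + sqrt(2)*k*exp(sqrt(2)*y)/2 + 4*y*log(y) + 4*y*(-1 + 2*log(2))


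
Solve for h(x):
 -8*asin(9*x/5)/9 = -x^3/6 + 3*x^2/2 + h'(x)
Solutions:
 h(x) = C1 + x^4/24 - x^3/2 - 8*x*asin(9*x/5)/9 - 8*sqrt(25 - 81*x^2)/81


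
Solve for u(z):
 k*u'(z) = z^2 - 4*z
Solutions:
 u(z) = C1 + z^3/(3*k) - 2*z^2/k


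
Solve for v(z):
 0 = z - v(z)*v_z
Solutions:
 v(z) = -sqrt(C1 + z^2)
 v(z) = sqrt(C1 + z^2)


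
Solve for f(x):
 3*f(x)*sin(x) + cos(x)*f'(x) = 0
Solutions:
 f(x) = C1*cos(x)^3


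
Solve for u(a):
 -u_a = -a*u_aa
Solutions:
 u(a) = C1 + C2*a^2


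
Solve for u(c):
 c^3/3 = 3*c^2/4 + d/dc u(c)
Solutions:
 u(c) = C1 + c^4/12 - c^3/4


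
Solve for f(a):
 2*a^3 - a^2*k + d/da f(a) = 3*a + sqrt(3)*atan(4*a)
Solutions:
 f(a) = C1 - a^4/2 + a^3*k/3 + 3*a^2/2 + sqrt(3)*(a*atan(4*a) - log(16*a^2 + 1)/8)


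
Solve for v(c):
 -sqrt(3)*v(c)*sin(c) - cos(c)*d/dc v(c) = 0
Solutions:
 v(c) = C1*cos(c)^(sqrt(3))


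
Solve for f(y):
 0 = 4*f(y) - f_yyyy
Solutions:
 f(y) = C1*exp(-sqrt(2)*y) + C2*exp(sqrt(2)*y) + C3*sin(sqrt(2)*y) + C4*cos(sqrt(2)*y)


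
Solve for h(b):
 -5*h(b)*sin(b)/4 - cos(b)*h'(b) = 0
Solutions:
 h(b) = C1*cos(b)^(5/4)


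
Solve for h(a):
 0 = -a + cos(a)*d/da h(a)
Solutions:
 h(a) = C1 + Integral(a/cos(a), a)


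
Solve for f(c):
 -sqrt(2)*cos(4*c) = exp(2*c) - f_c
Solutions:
 f(c) = C1 + exp(2*c)/2 + sqrt(2)*sin(4*c)/4


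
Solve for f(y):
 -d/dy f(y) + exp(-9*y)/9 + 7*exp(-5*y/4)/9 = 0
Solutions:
 f(y) = C1 - exp(-9*y)/81 - 28*exp(-5*y/4)/45


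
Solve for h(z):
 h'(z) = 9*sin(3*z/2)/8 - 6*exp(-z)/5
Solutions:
 h(z) = C1 - 3*cos(3*z/2)/4 + 6*exp(-z)/5


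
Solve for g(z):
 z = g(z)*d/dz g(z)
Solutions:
 g(z) = -sqrt(C1 + z^2)
 g(z) = sqrt(C1 + z^2)


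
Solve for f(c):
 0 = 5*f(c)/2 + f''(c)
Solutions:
 f(c) = C1*sin(sqrt(10)*c/2) + C2*cos(sqrt(10)*c/2)


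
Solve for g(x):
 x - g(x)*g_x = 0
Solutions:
 g(x) = -sqrt(C1 + x^2)
 g(x) = sqrt(C1 + x^2)


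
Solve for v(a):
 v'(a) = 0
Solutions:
 v(a) = C1


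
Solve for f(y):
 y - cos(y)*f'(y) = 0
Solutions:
 f(y) = C1 + Integral(y/cos(y), y)


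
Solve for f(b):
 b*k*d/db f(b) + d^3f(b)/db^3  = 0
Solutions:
 f(b) = C1 + Integral(C2*airyai(b*(-k)^(1/3)) + C3*airybi(b*(-k)^(1/3)), b)


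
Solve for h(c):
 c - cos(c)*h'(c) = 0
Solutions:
 h(c) = C1 + Integral(c/cos(c), c)


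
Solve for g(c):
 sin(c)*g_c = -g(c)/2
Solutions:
 g(c) = C1*(cos(c) + 1)^(1/4)/(cos(c) - 1)^(1/4)


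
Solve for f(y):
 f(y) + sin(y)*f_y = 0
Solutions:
 f(y) = C1*sqrt(cos(y) + 1)/sqrt(cos(y) - 1)


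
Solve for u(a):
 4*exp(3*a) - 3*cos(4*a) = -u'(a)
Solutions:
 u(a) = C1 - 4*exp(3*a)/3 + 3*sin(4*a)/4


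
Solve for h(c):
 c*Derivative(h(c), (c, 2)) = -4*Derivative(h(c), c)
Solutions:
 h(c) = C1 + C2/c^3


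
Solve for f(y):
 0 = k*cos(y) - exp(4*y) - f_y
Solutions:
 f(y) = C1 + k*sin(y) - exp(4*y)/4


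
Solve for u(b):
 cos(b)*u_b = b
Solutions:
 u(b) = C1 + Integral(b/cos(b), b)


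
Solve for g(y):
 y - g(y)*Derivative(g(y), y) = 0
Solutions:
 g(y) = -sqrt(C1 + y^2)
 g(y) = sqrt(C1 + y^2)


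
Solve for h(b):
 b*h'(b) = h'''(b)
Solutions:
 h(b) = C1 + Integral(C2*airyai(b) + C3*airybi(b), b)


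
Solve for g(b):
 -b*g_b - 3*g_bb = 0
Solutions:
 g(b) = C1 + C2*erf(sqrt(6)*b/6)


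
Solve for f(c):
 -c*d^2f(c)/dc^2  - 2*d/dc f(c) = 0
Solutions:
 f(c) = C1 + C2/c


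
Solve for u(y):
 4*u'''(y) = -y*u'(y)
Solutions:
 u(y) = C1 + Integral(C2*airyai(-2^(1/3)*y/2) + C3*airybi(-2^(1/3)*y/2), y)


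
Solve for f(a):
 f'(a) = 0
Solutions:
 f(a) = C1


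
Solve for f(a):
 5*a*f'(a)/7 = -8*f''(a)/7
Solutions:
 f(a) = C1 + C2*erf(sqrt(5)*a/4)


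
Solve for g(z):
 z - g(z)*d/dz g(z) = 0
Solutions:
 g(z) = -sqrt(C1 + z^2)
 g(z) = sqrt(C1 + z^2)


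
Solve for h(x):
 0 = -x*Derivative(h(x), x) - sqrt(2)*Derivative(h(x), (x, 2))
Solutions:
 h(x) = C1 + C2*erf(2^(1/4)*x/2)


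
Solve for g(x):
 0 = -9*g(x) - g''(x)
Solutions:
 g(x) = C1*sin(3*x) + C2*cos(3*x)


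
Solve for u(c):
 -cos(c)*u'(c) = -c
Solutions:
 u(c) = C1 + Integral(c/cos(c), c)


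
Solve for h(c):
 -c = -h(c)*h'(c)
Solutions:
 h(c) = -sqrt(C1 + c^2)
 h(c) = sqrt(C1 + c^2)


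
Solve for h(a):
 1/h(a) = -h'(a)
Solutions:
 h(a) = -sqrt(C1 - 2*a)
 h(a) = sqrt(C1 - 2*a)


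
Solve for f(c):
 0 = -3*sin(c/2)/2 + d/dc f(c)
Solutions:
 f(c) = C1 - 3*cos(c/2)


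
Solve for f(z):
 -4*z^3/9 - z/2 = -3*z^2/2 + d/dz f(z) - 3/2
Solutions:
 f(z) = C1 - z^4/9 + z^3/2 - z^2/4 + 3*z/2


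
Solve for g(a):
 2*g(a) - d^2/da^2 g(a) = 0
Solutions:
 g(a) = C1*exp(-sqrt(2)*a) + C2*exp(sqrt(2)*a)


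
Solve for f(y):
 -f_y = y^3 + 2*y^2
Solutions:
 f(y) = C1 - y^4/4 - 2*y^3/3


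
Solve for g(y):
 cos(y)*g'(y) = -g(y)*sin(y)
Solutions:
 g(y) = C1*cos(y)


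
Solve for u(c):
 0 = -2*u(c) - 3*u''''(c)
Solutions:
 u(c) = (C1*sin(6^(3/4)*c/6) + C2*cos(6^(3/4)*c/6))*exp(-6^(3/4)*c/6) + (C3*sin(6^(3/4)*c/6) + C4*cos(6^(3/4)*c/6))*exp(6^(3/4)*c/6)


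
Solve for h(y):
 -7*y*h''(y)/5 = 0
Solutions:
 h(y) = C1 + C2*y


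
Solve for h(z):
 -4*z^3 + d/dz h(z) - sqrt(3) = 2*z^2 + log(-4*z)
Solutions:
 h(z) = C1 + z^4 + 2*z^3/3 + z*log(-z) + z*(-1 + 2*log(2) + sqrt(3))


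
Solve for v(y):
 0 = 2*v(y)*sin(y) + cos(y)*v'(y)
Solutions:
 v(y) = C1*cos(y)^2


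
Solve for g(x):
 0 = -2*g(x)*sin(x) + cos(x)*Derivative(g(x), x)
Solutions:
 g(x) = C1/cos(x)^2


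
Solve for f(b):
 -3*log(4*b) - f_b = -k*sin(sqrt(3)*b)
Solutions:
 f(b) = C1 - 3*b*log(b) - 6*b*log(2) + 3*b - sqrt(3)*k*cos(sqrt(3)*b)/3


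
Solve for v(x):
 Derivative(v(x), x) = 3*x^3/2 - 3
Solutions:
 v(x) = C1 + 3*x^4/8 - 3*x


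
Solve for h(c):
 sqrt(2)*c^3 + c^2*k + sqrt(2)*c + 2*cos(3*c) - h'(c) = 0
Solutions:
 h(c) = C1 + sqrt(2)*c^4/4 + c^3*k/3 + sqrt(2)*c^2/2 + 2*sin(3*c)/3


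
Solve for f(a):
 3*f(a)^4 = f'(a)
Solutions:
 f(a) = (-1/(C1 + 9*a))^(1/3)
 f(a) = (-1/(C1 + 3*a))^(1/3)*(-3^(2/3) - 3*3^(1/6)*I)/6
 f(a) = (-1/(C1 + 3*a))^(1/3)*(-3^(2/3) + 3*3^(1/6)*I)/6


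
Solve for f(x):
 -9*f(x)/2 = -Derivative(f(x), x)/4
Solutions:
 f(x) = C1*exp(18*x)


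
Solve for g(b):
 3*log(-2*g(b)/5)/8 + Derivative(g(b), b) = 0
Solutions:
 8*Integral(1/(log(-_y) - log(5) + log(2)), (_y, g(b)))/3 = C1 - b


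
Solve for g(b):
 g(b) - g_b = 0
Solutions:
 g(b) = C1*exp(b)


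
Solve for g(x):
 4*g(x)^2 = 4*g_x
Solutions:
 g(x) = -1/(C1 + x)


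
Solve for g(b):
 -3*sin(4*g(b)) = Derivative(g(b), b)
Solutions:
 g(b) = -acos((-C1 - exp(24*b))/(C1 - exp(24*b)))/4 + pi/2
 g(b) = acos((-C1 - exp(24*b))/(C1 - exp(24*b)))/4


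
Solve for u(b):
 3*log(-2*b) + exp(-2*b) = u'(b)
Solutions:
 u(b) = C1 + 3*b*log(-b) + 3*b*(-1 + log(2)) - exp(-2*b)/2


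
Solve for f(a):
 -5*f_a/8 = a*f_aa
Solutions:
 f(a) = C1 + C2*a^(3/8)


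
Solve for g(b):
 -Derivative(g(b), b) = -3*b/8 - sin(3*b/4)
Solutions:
 g(b) = C1 + 3*b^2/16 - 4*cos(3*b/4)/3


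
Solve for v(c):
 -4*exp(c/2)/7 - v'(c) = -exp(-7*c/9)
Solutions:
 v(c) = C1 - 8*exp(c/2)/7 - 9*exp(-7*c/9)/7


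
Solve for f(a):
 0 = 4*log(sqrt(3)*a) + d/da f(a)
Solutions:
 f(a) = C1 - 4*a*log(a) - a*log(9) + 4*a


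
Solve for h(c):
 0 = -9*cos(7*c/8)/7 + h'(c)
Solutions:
 h(c) = C1 + 72*sin(7*c/8)/49


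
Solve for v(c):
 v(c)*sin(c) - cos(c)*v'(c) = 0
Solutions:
 v(c) = C1/cos(c)


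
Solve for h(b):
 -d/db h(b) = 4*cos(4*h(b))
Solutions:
 h(b) = -asin((C1 + exp(32*b))/(C1 - exp(32*b)))/4 + pi/4
 h(b) = asin((C1 + exp(32*b))/(C1 - exp(32*b)))/4


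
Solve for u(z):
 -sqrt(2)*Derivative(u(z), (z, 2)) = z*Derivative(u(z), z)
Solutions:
 u(z) = C1 + C2*erf(2^(1/4)*z/2)


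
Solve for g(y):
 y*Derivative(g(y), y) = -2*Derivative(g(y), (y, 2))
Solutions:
 g(y) = C1 + C2*erf(y/2)


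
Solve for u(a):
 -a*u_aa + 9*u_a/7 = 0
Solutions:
 u(a) = C1 + C2*a^(16/7)


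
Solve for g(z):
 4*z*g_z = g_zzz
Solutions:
 g(z) = C1 + Integral(C2*airyai(2^(2/3)*z) + C3*airybi(2^(2/3)*z), z)


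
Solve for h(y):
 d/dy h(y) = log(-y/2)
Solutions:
 h(y) = C1 + y*log(-y) + y*(-1 - log(2))


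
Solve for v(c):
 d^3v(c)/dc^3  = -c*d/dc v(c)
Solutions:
 v(c) = C1 + Integral(C2*airyai(-c) + C3*airybi(-c), c)


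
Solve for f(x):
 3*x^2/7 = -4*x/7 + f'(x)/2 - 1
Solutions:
 f(x) = C1 + 2*x^3/7 + 4*x^2/7 + 2*x


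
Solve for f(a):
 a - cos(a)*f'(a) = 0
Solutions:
 f(a) = C1 + Integral(a/cos(a), a)


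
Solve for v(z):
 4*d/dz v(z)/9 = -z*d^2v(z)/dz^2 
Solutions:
 v(z) = C1 + C2*z^(5/9)


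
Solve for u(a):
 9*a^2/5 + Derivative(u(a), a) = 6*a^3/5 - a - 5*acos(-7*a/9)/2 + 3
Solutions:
 u(a) = C1 + 3*a^4/10 - 3*a^3/5 - a^2/2 - 5*a*acos(-7*a/9)/2 + 3*a - 5*sqrt(81 - 49*a^2)/14


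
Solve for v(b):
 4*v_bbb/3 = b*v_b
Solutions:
 v(b) = C1 + Integral(C2*airyai(6^(1/3)*b/2) + C3*airybi(6^(1/3)*b/2), b)


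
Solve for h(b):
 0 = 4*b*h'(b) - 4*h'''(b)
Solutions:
 h(b) = C1 + Integral(C2*airyai(b) + C3*airybi(b), b)


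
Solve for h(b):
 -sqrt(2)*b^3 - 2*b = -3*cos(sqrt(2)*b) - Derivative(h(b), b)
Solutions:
 h(b) = C1 + sqrt(2)*b^4/4 + b^2 - 3*sqrt(2)*sin(sqrt(2)*b)/2


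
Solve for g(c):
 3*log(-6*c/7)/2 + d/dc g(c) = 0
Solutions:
 g(c) = C1 - 3*c*log(-c)/2 + 3*c*(-log(6) + 1 + log(7))/2


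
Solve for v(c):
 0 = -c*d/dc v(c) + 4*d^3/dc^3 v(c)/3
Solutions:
 v(c) = C1 + Integral(C2*airyai(6^(1/3)*c/2) + C3*airybi(6^(1/3)*c/2), c)


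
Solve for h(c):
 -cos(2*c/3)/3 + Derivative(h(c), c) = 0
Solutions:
 h(c) = C1 + sin(2*c/3)/2


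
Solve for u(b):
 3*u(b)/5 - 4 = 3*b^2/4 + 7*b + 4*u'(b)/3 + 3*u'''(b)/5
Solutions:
 u(b) = C1*exp(-b*(-40*18^(1/3)/(243 + sqrt(155049))^(1/3) + 12^(1/3)*(243 + sqrt(155049))^(1/3))/36)*sin(2^(1/3)*3^(1/6)*b*(120/(243 + sqrt(155049))^(1/3) + 2^(1/3)*3^(2/3)*(243 + sqrt(155049))^(1/3))/36) + C2*exp(-b*(-40*18^(1/3)/(243 + sqrt(155049))^(1/3) + 12^(1/3)*(243 + sqrt(155049))^(1/3))/36)*cos(2^(1/3)*3^(1/6)*b*(120/(243 + sqrt(155049))^(1/3) + 2^(1/3)*3^(2/3)*(243 + sqrt(155049))^(1/3))/36) + C3*exp(b*(-40*18^(1/3)/(243 + sqrt(155049))^(1/3) + 12^(1/3)*(243 + sqrt(155049))^(1/3))/18) + 5*b^2/4 + 155*b/9 + 3640/81


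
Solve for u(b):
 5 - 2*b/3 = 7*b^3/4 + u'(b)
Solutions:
 u(b) = C1 - 7*b^4/16 - b^2/3 + 5*b


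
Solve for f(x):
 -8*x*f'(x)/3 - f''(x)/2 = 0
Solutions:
 f(x) = C1 + C2*erf(2*sqrt(6)*x/3)


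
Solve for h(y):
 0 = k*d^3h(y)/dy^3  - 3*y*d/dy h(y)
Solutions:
 h(y) = C1 + Integral(C2*airyai(3^(1/3)*y*(1/k)^(1/3)) + C3*airybi(3^(1/3)*y*(1/k)^(1/3)), y)


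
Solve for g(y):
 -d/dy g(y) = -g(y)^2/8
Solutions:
 g(y) = -8/(C1 + y)


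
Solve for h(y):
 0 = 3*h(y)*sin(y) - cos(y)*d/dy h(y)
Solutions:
 h(y) = C1/cos(y)^3


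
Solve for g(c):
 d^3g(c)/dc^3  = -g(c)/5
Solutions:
 g(c) = C3*exp(-5^(2/3)*c/5) + (C1*sin(sqrt(3)*5^(2/3)*c/10) + C2*cos(sqrt(3)*5^(2/3)*c/10))*exp(5^(2/3)*c/10)


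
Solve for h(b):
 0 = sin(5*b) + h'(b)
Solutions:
 h(b) = C1 + cos(5*b)/5


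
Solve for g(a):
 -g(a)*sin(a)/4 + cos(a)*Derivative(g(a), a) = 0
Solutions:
 g(a) = C1/cos(a)^(1/4)


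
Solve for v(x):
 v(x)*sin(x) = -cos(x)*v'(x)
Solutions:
 v(x) = C1*cos(x)


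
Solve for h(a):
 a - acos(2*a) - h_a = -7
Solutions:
 h(a) = C1 + a^2/2 - a*acos(2*a) + 7*a + sqrt(1 - 4*a^2)/2


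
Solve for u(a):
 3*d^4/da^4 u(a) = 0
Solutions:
 u(a) = C1 + C2*a + C3*a^2 + C4*a^3


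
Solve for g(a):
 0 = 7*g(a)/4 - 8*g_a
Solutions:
 g(a) = C1*exp(7*a/32)


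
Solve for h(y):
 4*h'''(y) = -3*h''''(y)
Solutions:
 h(y) = C1 + C2*y + C3*y^2 + C4*exp(-4*y/3)


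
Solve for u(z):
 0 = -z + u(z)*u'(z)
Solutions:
 u(z) = -sqrt(C1 + z^2)
 u(z) = sqrt(C1 + z^2)


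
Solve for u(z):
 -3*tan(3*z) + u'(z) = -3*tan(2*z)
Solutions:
 u(z) = C1 + 3*log(cos(2*z))/2 - log(cos(3*z))


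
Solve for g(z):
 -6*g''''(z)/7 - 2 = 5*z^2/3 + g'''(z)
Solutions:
 g(z) = C1 + C2*z + C3*z^2 + C4*exp(-7*z/6) - z^5/36 + 5*z^4/42 - 109*z^3/147


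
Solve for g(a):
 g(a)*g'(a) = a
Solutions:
 g(a) = -sqrt(C1 + a^2)
 g(a) = sqrt(C1 + a^2)


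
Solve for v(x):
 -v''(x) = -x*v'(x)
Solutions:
 v(x) = C1 + C2*erfi(sqrt(2)*x/2)


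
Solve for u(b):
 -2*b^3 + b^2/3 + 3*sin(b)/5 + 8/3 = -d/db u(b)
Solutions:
 u(b) = C1 + b^4/2 - b^3/9 - 8*b/3 + 3*cos(b)/5


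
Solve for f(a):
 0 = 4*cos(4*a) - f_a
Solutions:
 f(a) = C1 + sin(4*a)


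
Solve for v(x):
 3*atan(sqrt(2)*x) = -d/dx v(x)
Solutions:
 v(x) = C1 - 3*x*atan(sqrt(2)*x) + 3*sqrt(2)*log(2*x^2 + 1)/4


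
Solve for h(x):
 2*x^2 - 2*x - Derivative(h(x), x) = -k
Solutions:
 h(x) = C1 + k*x + 2*x^3/3 - x^2


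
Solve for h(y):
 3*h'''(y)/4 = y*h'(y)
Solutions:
 h(y) = C1 + Integral(C2*airyai(6^(2/3)*y/3) + C3*airybi(6^(2/3)*y/3), y)


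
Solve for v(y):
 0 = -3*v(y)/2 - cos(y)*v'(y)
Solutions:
 v(y) = C1*(sin(y) - 1)^(3/4)/(sin(y) + 1)^(3/4)


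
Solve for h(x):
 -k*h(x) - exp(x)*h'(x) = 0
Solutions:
 h(x) = C1*exp(k*exp(-x))


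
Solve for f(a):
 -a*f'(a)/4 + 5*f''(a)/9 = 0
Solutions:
 f(a) = C1 + C2*erfi(3*sqrt(10)*a/20)


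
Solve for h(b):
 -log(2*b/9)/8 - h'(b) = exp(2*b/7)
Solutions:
 h(b) = C1 - b*log(b)/8 + b*(-log(2) + 1 + 2*log(3))/8 - 7*exp(2*b/7)/2


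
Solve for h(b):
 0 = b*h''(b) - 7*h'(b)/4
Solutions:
 h(b) = C1 + C2*b^(11/4)


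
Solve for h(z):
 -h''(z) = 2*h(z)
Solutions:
 h(z) = C1*sin(sqrt(2)*z) + C2*cos(sqrt(2)*z)


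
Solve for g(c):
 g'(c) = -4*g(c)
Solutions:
 g(c) = C1*exp(-4*c)


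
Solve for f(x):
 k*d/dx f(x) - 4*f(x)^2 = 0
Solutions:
 f(x) = -k/(C1*k + 4*x)


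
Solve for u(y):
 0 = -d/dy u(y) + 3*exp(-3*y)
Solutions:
 u(y) = C1 - exp(-3*y)


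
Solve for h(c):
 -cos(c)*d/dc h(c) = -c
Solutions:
 h(c) = C1 + Integral(c/cos(c), c)


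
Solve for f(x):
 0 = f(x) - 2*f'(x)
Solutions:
 f(x) = C1*exp(x/2)


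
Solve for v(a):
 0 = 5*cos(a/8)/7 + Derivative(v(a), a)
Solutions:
 v(a) = C1 - 40*sin(a/8)/7


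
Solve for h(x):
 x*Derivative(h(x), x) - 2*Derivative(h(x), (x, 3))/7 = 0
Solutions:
 h(x) = C1 + Integral(C2*airyai(2^(2/3)*7^(1/3)*x/2) + C3*airybi(2^(2/3)*7^(1/3)*x/2), x)


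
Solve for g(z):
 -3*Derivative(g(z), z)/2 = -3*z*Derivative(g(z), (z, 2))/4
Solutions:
 g(z) = C1 + C2*z^3


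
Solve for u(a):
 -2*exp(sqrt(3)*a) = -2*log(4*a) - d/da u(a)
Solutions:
 u(a) = C1 - 2*a*log(a) + 2*a*(1 - 2*log(2)) + 2*sqrt(3)*exp(sqrt(3)*a)/3


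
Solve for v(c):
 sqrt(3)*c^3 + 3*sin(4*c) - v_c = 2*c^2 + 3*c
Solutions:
 v(c) = C1 + sqrt(3)*c^4/4 - 2*c^3/3 - 3*c^2/2 - 3*cos(4*c)/4


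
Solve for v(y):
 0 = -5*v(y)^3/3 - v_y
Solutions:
 v(y) = -sqrt(6)*sqrt(-1/(C1 - 5*y))/2
 v(y) = sqrt(6)*sqrt(-1/(C1 - 5*y))/2


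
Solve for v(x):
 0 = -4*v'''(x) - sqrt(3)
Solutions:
 v(x) = C1 + C2*x + C3*x^2 - sqrt(3)*x^3/24


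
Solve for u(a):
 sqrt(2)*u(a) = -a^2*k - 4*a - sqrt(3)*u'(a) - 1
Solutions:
 u(a) = C1*exp(-sqrt(6)*a/3) - sqrt(2)*a^2*k/2 + sqrt(3)*a*k - 2*sqrt(2)*a - 3*sqrt(2)*k/2 - sqrt(2)/2 + 2*sqrt(3)


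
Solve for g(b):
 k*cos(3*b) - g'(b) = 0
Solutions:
 g(b) = C1 + k*sin(3*b)/3


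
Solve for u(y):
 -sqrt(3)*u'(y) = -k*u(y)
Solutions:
 u(y) = C1*exp(sqrt(3)*k*y/3)


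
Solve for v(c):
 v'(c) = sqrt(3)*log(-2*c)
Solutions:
 v(c) = C1 + sqrt(3)*c*log(-c) + sqrt(3)*c*(-1 + log(2))


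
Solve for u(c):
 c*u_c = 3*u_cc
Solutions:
 u(c) = C1 + C2*erfi(sqrt(6)*c/6)


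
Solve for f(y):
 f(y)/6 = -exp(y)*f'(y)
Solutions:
 f(y) = C1*exp(exp(-y)/6)


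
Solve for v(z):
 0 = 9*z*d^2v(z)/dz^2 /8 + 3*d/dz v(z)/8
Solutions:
 v(z) = C1 + C2*z^(2/3)


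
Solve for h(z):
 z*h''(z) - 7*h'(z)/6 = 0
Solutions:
 h(z) = C1 + C2*z^(13/6)


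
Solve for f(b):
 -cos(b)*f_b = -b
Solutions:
 f(b) = C1 + Integral(b/cos(b), b)


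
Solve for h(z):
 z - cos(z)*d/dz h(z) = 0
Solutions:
 h(z) = C1 + Integral(z/cos(z), z)


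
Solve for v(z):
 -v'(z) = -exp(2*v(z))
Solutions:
 v(z) = log(-sqrt(-1/(C1 + z))) - log(2)/2
 v(z) = log(-1/(C1 + z))/2 - log(2)/2


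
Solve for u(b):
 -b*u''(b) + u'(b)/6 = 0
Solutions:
 u(b) = C1 + C2*b^(7/6)


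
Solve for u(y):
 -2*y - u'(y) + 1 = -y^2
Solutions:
 u(y) = C1 + y^3/3 - y^2 + y


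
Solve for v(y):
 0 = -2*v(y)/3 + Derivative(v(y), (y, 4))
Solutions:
 v(y) = C1*exp(-2^(1/4)*3^(3/4)*y/3) + C2*exp(2^(1/4)*3^(3/4)*y/3) + C3*sin(2^(1/4)*3^(3/4)*y/3) + C4*cos(2^(1/4)*3^(3/4)*y/3)


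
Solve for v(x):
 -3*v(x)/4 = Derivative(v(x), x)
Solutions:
 v(x) = C1*exp(-3*x/4)


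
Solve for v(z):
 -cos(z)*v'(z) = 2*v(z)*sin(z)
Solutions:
 v(z) = C1*cos(z)^2


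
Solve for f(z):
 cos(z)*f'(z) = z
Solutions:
 f(z) = C1 + Integral(z/cos(z), z)


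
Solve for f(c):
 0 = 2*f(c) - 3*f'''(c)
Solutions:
 f(c) = C3*exp(2^(1/3)*3^(2/3)*c/3) + (C1*sin(2^(1/3)*3^(1/6)*c/2) + C2*cos(2^(1/3)*3^(1/6)*c/2))*exp(-2^(1/3)*3^(2/3)*c/6)


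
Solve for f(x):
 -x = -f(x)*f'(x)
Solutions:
 f(x) = -sqrt(C1 + x^2)
 f(x) = sqrt(C1 + x^2)


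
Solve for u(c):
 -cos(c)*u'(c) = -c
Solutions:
 u(c) = C1 + Integral(c/cos(c), c)


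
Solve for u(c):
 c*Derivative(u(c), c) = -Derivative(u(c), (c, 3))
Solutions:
 u(c) = C1 + Integral(C2*airyai(-c) + C3*airybi(-c), c)


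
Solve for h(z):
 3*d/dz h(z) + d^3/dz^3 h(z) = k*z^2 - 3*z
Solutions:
 h(z) = C1 + C2*sin(sqrt(3)*z) + C3*cos(sqrt(3)*z) + k*z^3/9 - 2*k*z/9 - z^2/2


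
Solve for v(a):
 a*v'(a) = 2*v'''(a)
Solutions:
 v(a) = C1 + Integral(C2*airyai(2^(2/3)*a/2) + C3*airybi(2^(2/3)*a/2), a)


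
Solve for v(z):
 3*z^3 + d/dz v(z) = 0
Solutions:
 v(z) = C1 - 3*z^4/4


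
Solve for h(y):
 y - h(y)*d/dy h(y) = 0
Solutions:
 h(y) = -sqrt(C1 + y^2)
 h(y) = sqrt(C1 + y^2)


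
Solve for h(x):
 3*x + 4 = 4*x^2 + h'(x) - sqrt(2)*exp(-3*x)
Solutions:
 h(x) = C1 - 4*x^3/3 + 3*x^2/2 + 4*x - sqrt(2)*exp(-3*x)/3


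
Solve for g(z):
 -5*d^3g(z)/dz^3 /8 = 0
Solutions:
 g(z) = C1 + C2*z + C3*z^2


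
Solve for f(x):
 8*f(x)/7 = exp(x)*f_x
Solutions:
 f(x) = C1*exp(-8*exp(-x)/7)


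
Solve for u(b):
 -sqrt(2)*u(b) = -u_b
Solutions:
 u(b) = C1*exp(sqrt(2)*b)


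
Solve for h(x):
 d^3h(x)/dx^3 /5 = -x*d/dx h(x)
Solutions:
 h(x) = C1 + Integral(C2*airyai(-5^(1/3)*x) + C3*airybi(-5^(1/3)*x), x)


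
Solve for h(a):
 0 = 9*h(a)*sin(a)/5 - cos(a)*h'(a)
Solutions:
 h(a) = C1/cos(a)^(9/5)


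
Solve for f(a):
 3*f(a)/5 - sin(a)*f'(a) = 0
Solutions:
 f(a) = C1*(cos(a) - 1)^(3/10)/(cos(a) + 1)^(3/10)


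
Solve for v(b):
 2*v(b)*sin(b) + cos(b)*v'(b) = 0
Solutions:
 v(b) = C1*cos(b)^2


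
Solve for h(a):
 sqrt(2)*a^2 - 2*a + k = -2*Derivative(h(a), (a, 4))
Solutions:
 h(a) = C1 + C2*a + C3*a^2 + C4*a^3 - sqrt(2)*a^6/720 + a^5/120 - a^4*k/48


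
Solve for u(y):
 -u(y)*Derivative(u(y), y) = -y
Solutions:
 u(y) = -sqrt(C1 + y^2)
 u(y) = sqrt(C1 + y^2)


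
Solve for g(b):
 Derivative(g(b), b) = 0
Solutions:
 g(b) = C1


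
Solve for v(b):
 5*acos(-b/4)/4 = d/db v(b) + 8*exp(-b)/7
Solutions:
 v(b) = C1 + 5*b*acos(-b/4)/4 + 5*sqrt(16 - b^2)/4 + 8*exp(-b)/7


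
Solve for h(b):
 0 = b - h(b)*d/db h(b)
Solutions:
 h(b) = -sqrt(C1 + b^2)
 h(b) = sqrt(C1 + b^2)


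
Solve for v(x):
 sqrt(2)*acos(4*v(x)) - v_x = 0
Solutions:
 Integral(1/acos(4*_y), (_y, v(x))) = C1 + sqrt(2)*x


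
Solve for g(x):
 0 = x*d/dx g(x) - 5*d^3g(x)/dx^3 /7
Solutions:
 g(x) = C1 + Integral(C2*airyai(5^(2/3)*7^(1/3)*x/5) + C3*airybi(5^(2/3)*7^(1/3)*x/5), x)


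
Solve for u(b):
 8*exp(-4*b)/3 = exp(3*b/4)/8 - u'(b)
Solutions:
 u(b) = C1 + exp(3*b/4)/6 + 2*exp(-4*b)/3


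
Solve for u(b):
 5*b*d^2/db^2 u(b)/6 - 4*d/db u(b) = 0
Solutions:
 u(b) = C1 + C2*b^(29/5)


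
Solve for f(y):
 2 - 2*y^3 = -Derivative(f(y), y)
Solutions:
 f(y) = C1 + y^4/2 - 2*y


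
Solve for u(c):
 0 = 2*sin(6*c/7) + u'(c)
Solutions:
 u(c) = C1 + 7*cos(6*c/7)/3


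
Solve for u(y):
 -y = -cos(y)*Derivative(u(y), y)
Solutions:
 u(y) = C1 + Integral(y/cos(y), y)


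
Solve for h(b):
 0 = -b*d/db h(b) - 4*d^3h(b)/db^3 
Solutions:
 h(b) = C1 + Integral(C2*airyai(-2^(1/3)*b/2) + C3*airybi(-2^(1/3)*b/2), b)


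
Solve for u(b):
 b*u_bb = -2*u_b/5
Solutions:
 u(b) = C1 + C2*b^(3/5)


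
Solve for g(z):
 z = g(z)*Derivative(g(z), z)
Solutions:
 g(z) = -sqrt(C1 + z^2)
 g(z) = sqrt(C1 + z^2)


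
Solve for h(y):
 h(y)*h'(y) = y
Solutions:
 h(y) = -sqrt(C1 + y^2)
 h(y) = sqrt(C1 + y^2)


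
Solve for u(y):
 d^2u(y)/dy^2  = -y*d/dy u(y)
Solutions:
 u(y) = C1 + C2*erf(sqrt(2)*y/2)


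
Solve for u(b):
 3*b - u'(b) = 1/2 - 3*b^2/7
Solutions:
 u(b) = C1 + b^3/7 + 3*b^2/2 - b/2


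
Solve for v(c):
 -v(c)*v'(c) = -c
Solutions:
 v(c) = -sqrt(C1 + c^2)
 v(c) = sqrt(C1 + c^2)


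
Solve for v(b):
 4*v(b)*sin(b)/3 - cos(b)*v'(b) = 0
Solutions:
 v(b) = C1/cos(b)^(4/3)


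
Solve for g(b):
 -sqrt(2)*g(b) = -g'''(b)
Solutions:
 g(b) = C3*exp(2^(1/6)*b) + (C1*sin(2^(1/6)*sqrt(3)*b/2) + C2*cos(2^(1/6)*sqrt(3)*b/2))*exp(-2^(1/6)*b/2)


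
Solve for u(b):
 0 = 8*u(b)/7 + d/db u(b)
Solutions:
 u(b) = C1*exp(-8*b/7)


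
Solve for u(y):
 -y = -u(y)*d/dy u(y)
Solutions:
 u(y) = -sqrt(C1 + y^2)
 u(y) = sqrt(C1 + y^2)


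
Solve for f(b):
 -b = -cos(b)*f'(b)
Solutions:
 f(b) = C1 + Integral(b/cos(b), b)


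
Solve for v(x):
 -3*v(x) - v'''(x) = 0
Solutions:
 v(x) = C3*exp(-3^(1/3)*x) + (C1*sin(3^(5/6)*x/2) + C2*cos(3^(5/6)*x/2))*exp(3^(1/3)*x/2)


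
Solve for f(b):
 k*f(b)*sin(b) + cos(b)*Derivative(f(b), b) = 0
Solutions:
 f(b) = C1*exp(k*log(cos(b)))


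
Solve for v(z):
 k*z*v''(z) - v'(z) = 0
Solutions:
 v(z) = C1 + z^(((re(k) + 1)*re(k) + im(k)^2)/(re(k)^2 + im(k)^2))*(C2*sin(log(z)*Abs(im(k))/(re(k)^2 + im(k)^2)) + C3*cos(log(z)*im(k)/(re(k)^2 + im(k)^2)))


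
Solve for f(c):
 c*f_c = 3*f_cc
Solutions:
 f(c) = C1 + C2*erfi(sqrt(6)*c/6)


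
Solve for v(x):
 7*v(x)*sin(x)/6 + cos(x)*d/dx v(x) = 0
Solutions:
 v(x) = C1*cos(x)^(7/6)


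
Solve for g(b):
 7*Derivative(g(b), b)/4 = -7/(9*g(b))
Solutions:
 g(b) = -sqrt(C1 - 8*b)/3
 g(b) = sqrt(C1 - 8*b)/3


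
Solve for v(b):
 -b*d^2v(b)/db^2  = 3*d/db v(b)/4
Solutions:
 v(b) = C1 + C2*b^(1/4)


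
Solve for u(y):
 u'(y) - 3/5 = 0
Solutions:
 u(y) = C1 + 3*y/5


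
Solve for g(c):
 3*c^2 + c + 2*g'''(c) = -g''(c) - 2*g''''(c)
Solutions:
 g(c) = C1 + C2*c - c^4/4 + 11*c^3/6 - 5*c^2 + (C3*sin(c/2) + C4*cos(c/2))*exp(-c/2)


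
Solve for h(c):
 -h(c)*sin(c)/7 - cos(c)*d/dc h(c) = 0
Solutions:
 h(c) = C1*cos(c)^(1/7)


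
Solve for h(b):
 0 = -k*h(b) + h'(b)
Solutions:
 h(b) = C1*exp(b*k)


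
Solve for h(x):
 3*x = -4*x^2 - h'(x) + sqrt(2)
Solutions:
 h(x) = C1 - 4*x^3/3 - 3*x^2/2 + sqrt(2)*x


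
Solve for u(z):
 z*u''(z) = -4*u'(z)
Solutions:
 u(z) = C1 + C2/z^3


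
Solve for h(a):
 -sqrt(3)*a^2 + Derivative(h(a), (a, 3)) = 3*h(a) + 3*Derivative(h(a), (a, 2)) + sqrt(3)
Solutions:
 h(a) = C1*exp(a*(-2^(2/3)*(sqrt(21) + 5)^(1/3)/4 - 2^(1/3)/(2*(sqrt(21) + 5)^(1/3)) + 1))*sin(2^(1/3)*sqrt(3)*a*(-2^(1/3)*(sqrt(21) + 5)^(1/3) + 2/(sqrt(21) + 5)^(1/3))/4) + C2*exp(a*(-2^(2/3)*(sqrt(21) + 5)^(1/3)/4 - 2^(1/3)/(2*(sqrt(21) + 5)^(1/3)) + 1))*cos(2^(1/3)*sqrt(3)*a*(-2^(1/3)*(sqrt(21) + 5)^(1/3) + 2/(sqrt(21) + 5)^(1/3))/4) + C3*exp(a*(2^(1/3)/(sqrt(21) + 5)^(1/3) + 1 + 2^(2/3)*(sqrt(21) + 5)^(1/3)/2)) - sqrt(3)*a^2/3 + sqrt(3)/3


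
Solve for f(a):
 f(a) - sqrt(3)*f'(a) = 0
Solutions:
 f(a) = C1*exp(sqrt(3)*a/3)


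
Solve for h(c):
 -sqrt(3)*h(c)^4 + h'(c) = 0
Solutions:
 h(c) = (-1/(C1 + 3*sqrt(3)*c))^(1/3)
 h(c) = (-1/(C1 + sqrt(3)*c))^(1/3)*(-3^(2/3) - 3*3^(1/6)*I)/6
 h(c) = (-1/(C1 + sqrt(3)*c))^(1/3)*(-3^(2/3) + 3*3^(1/6)*I)/6


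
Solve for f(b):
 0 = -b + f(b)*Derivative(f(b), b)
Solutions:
 f(b) = -sqrt(C1 + b^2)
 f(b) = sqrt(C1 + b^2)


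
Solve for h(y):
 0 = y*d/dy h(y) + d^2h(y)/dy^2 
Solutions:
 h(y) = C1 + C2*erf(sqrt(2)*y/2)


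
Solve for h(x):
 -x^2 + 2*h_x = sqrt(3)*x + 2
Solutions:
 h(x) = C1 + x^3/6 + sqrt(3)*x^2/4 + x


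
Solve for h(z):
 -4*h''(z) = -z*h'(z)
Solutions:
 h(z) = C1 + C2*erfi(sqrt(2)*z/4)


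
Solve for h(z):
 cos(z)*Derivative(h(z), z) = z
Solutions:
 h(z) = C1 + Integral(z/cos(z), z)


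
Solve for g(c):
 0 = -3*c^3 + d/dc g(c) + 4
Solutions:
 g(c) = C1 + 3*c^4/4 - 4*c


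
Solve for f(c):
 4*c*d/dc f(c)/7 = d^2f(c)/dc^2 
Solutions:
 f(c) = C1 + C2*erfi(sqrt(14)*c/7)


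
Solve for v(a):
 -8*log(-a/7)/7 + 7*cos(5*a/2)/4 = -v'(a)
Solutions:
 v(a) = C1 + 8*a*log(-a)/7 - 8*a*log(7)/7 - 8*a/7 - 7*sin(5*a/2)/10


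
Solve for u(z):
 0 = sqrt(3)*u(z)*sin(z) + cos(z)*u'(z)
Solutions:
 u(z) = C1*cos(z)^(sqrt(3))


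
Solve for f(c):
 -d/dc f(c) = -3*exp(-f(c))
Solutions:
 f(c) = log(C1 + 3*c)


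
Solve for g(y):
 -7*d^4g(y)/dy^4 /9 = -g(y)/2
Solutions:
 g(y) = C1*exp(-14^(3/4)*sqrt(3)*y/14) + C2*exp(14^(3/4)*sqrt(3)*y/14) + C3*sin(14^(3/4)*sqrt(3)*y/14) + C4*cos(14^(3/4)*sqrt(3)*y/14)


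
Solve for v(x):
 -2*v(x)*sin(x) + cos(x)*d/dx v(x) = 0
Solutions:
 v(x) = C1/cos(x)^2


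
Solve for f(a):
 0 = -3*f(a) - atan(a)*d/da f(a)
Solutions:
 f(a) = C1*exp(-3*Integral(1/atan(a), a))


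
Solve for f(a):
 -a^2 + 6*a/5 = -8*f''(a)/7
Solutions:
 f(a) = C1 + C2*a + 7*a^4/96 - 7*a^3/40


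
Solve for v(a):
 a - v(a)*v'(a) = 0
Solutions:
 v(a) = -sqrt(C1 + a^2)
 v(a) = sqrt(C1 + a^2)


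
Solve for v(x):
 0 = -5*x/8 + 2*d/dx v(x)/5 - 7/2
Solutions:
 v(x) = C1 + 25*x^2/32 + 35*x/4


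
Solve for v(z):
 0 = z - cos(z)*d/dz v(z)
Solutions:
 v(z) = C1 + Integral(z/cos(z), z)


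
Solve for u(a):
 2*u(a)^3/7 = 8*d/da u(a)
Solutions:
 u(a) = -sqrt(14)*sqrt(-1/(C1 + a))
 u(a) = sqrt(14)*sqrt(-1/(C1 + a))


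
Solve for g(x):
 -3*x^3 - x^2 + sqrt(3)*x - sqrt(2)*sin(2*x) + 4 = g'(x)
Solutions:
 g(x) = C1 - 3*x^4/4 - x^3/3 + sqrt(3)*x^2/2 + 4*x + sqrt(2)*cos(2*x)/2
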